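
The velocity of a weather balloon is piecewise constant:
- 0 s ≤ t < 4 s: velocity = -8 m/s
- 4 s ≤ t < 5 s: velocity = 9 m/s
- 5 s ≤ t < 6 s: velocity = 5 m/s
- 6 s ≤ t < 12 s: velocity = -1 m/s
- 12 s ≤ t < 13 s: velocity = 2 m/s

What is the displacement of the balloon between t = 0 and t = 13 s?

Net displacement equals the area under the velocity-time graph (areas below the axis count negative).
0–4 s: -8 × 4 = -32 m
4–5 s: 9 × 1 = 9 m
5–6 s: 5 × 1 = 5 m
6–12 s: -1 × 6 = -6 m
12–13 s: 2 × 1 = 2 m
Net displacement = -22 m

-22 m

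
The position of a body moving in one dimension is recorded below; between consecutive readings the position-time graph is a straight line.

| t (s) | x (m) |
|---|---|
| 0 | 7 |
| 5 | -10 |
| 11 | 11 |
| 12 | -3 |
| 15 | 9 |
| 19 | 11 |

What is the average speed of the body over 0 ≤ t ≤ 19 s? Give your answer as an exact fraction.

Average speed = (total path length)/(elapsed time); on a piecewise-linear x-t graph the path length is Σ|Δx|.
0–5 s: |Δx| = |-10 − 7| = 17 m
5–11 s: |Δx| = |11 − -10| = 21 m
11–12 s: |Δx| = |-3 − 11| = 14 m
12–15 s: |Δx| = |9 − -3| = 12 m
15–19 s: |Δx| = |11 − 9| = 2 m
Total path = 66 m; average speed = 66/19 = 66/19 m/s.

66/19 m/s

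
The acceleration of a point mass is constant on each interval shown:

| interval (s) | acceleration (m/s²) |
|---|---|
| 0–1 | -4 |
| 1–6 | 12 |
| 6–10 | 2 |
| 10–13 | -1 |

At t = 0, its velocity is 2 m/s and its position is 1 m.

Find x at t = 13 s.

582.5 m

On each constant-a segment, Δv = aΔt and Δx = v₀Δt + ½aΔt²; chain segment to segment.
0–1 s: v starts 2 m/s; Δx = 2·1 + ½·-4·1² = 0 m; v ends -2 m/s.
1–6 s: v starts -2 m/s; Δx = -2·5 + ½·12·5² = 140 m; v ends 58 m/s.
6–10 s: v starts 58 m/s; Δx = 58·4 + ½·2·4² = 248 m; v ends 66 m/s.
10–13 s: v starts 66 m/s; Δx = 66·3 + ½·-1·3² = 193.5 m; v ends 63 m/s.
x(13) = 1 + Σ Δx = 582.5 m.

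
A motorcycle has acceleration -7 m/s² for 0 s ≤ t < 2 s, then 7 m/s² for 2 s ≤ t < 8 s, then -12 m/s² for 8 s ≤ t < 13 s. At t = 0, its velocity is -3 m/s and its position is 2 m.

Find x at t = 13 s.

-19 m

On each constant-a segment, Δv = aΔt and Δx = v₀Δt + ½aΔt²; chain segment to segment.
0–2 s: v starts -3 m/s; Δx = -3·2 + ½·-7·2² = -20 m; v ends -17 m/s.
2–8 s: v starts -17 m/s; Δx = -17·6 + ½·7·6² = 24 m; v ends 25 m/s.
8–13 s: v starts 25 m/s; Δx = 25·5 + ½·-12·5² = -25 m; v ends -35 m/s.
x(13) = 2 + Σ Δx = -19 m.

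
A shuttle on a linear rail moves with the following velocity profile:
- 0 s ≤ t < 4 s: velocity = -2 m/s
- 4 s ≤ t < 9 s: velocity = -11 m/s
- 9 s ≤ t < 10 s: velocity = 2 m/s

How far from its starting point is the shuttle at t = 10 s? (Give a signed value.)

Displacement is the signed area under the v-t curve.
0–4 s: -2 × 4 = -8 m
4–9 s: -11 × 5 = -55 m
9–10 s: 2 × 1 = 2 m
Net displacement = -61 m

-61 m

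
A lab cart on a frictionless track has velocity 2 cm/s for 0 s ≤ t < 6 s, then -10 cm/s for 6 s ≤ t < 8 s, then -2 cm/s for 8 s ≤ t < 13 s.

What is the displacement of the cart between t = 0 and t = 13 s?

Net displacement equals the area under the velocity-time graph (areas below the axis count negative).
0–6 s: 2 × 6 = 12 cm
6–8 s: -10 × 2 = -20 cm
8–13 s: -2 × 5 = -10 cm
Net displacement = -18 cm

-18 cm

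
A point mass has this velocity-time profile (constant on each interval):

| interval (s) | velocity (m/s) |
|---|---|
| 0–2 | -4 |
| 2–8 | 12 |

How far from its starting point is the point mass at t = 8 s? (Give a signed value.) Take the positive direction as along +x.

Displacement is the signed area under the v-t curve.
0–2 s: -4 × 2 = -8 m
2–8 s: 12 × 6 = 72 m
Net displacement = 64 m

64 m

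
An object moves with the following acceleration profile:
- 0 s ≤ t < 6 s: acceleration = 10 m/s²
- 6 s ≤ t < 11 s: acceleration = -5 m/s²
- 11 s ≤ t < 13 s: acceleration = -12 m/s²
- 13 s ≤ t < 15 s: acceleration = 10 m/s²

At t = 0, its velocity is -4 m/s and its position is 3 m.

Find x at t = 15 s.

448.5 m

On each constant-a segment, Δv = aΔt and Δx = v₀Δt + ½aΔt²; chain segment to segment.
0–6 s: v starts -4 m/s; Δx = -4·6 + ½·10·6² = 156 m; v ends 56 m/s.
6–11 s: v starts 56 m/s; Δx = 56·5 + ½·-5·5² = 217.5 m; v ends 31 m/s.
11–13 s: v starts 31 m/s; Δx = 31·2 + ½·-12·2² = 38 m; v ends 7 m/s.
13–15 s: v starts 7 m/s; Δx = 7·2 + ½·10·2² = 34 m; v ends 27 m/s.
x(15) = 3 + Σ Δx = 448.5 m.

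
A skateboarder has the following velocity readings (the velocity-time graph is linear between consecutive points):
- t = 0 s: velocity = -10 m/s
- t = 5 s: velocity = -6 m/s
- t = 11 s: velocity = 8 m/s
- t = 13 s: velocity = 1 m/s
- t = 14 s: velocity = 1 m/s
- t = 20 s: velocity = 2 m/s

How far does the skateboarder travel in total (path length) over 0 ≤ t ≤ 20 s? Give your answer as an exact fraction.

Total distance travelled is ∫|v| dt — sum the magnitudes of each area piece.
0–5 s: |½(-10 + -6)(5)| = 40 m
5–11 s: v = 0 at t = 53/7 s; triangle areas 54/7 + 96/7 = 150/7 m
11–13 s: |½(8 + 1)(2)| = 9 m
13–14 s: |1| × 1 = 1 m
14–20 s: |½(1 + 2)(6)| = 9 m
Total distance = 563/7 m

563/7 m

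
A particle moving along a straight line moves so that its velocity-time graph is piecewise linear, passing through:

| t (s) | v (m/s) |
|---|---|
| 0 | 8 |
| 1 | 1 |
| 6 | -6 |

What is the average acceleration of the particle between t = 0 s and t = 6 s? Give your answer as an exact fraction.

Average acceleration = Δv/Δt = (-6 − 8)/(6 − 0) = -7/3 m/s².

-7/3 m/s²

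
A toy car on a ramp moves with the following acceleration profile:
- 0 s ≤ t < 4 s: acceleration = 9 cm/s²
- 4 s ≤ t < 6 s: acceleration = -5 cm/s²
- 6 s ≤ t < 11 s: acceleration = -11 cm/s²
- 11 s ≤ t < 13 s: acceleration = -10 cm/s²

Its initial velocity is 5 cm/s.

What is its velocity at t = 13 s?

Δv equals the area under the a-t graph; then v = v₀ + Δv.
0–4 s: 9 × 4 = 36 cm/s
4–6 s: -5 × 2 = -10 cm/s
6–11 s: -11 × 5 = -55 cm/s
11–13 s: -10 × 2 = -20 cm/s
Δv = -49 cm/s, so v(13) = 5 + (-49) = -44 cm/s.

-44 cm/s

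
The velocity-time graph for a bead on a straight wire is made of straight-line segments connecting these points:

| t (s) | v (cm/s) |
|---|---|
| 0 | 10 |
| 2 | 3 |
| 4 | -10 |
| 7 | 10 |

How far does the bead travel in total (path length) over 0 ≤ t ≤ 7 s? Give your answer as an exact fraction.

Total distance travelled is ∫|v| dt — sum the magnitudes of each area piece.
0–2 s: |½(10 + 3)(2)| = 13 cm
2–4 s: v = 0 at t = 32/13 s; triangle areas 9/13 + 100/13 = 109/13 cm
4–7 s: v = 0 at t = 5.5 s; triangle areas 7.5 + 7.5 = 15 cm
Total distance = 473/13 cm

473/13 cm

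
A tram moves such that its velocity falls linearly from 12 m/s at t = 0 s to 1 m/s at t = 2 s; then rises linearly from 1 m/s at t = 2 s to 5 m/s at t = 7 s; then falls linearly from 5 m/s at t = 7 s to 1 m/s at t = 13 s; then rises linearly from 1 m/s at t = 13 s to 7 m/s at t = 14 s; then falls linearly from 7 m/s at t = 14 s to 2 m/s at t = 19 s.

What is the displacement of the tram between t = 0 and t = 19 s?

72.5 m

Displacement is the signed area under the v-t curve.
0–2 s: ½(12 + 1)(2) = 13 m
2–7 s: ½(1 + 5)(5) = 15 m
7–13 s: ½(5 + 1)(6) = 18 m
13–14 s: ½(1 + 7)(1) = 4 m
14–19 s: ½(7 + 2)(5) = 22.5 m
Net displacement = 72.5 m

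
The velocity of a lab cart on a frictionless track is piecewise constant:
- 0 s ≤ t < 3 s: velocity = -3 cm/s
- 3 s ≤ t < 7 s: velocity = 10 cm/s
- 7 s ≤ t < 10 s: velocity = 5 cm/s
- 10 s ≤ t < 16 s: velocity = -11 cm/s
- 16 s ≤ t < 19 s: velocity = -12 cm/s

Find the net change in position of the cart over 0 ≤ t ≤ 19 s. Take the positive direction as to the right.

-56 cm

Displacement is the signed area under the v-t curve.
0–3 s: -3 × 3 = -9 cm
3–7 s: 10 × 4 = 40 cm
7–10 s: 5 × 3 = 15 cm
10–16 s: -11 × 6 = -66 cm
16–19 s: -12 × 3 = -36 cm
Net displacement = -56 cm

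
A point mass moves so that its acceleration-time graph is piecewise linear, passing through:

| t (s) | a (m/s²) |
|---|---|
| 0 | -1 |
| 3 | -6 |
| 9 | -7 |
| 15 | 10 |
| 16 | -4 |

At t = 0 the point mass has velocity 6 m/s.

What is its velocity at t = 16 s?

Δv equals the area under the a-t graph; then v = v₀ + Δv.
0–3 s: ½(-1 + -6)(3) = -10.5 m/s
3–9 s: ½(-6 + -7)(6) = -39 m/s
9–15 s: ½(-7 + 10)(6) = 9 m/s
15–16 s: ½(10 + -4)(1) = 3 m/s
Δv = -37.5 m/s, so v(16) = 6 + (-37.5) = -31.5 m/s.

-31.5 m/s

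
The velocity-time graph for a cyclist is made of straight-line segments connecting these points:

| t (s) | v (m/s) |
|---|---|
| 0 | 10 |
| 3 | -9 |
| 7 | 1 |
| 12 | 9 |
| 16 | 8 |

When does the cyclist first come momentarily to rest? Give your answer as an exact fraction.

t = 30/19 s

v changes sign on 0–3 s (from 10 to -9); the graph is linear there, so v = 0 at t = 0 + (-10)·(3 − 0)/(-9 − 10) = 30/19 s.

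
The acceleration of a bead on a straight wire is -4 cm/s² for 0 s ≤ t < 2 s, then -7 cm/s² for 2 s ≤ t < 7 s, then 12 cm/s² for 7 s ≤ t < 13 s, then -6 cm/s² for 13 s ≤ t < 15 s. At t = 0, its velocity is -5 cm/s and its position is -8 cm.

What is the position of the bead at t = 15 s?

On each constant-a segment, Δv = aΔt and Δx = v₀Δt + ½aΔt²; chain segment to segment.
0–2 s: v starts -5 cm/s; Δx = -5·2 + ½·-4·2² = -18 cm; v ends -13 cm/s.
2–7 s: v starts -13 cm/s; Δx = -13·5 + ½·-7·5² = -152.5 cm; v ends -48 cm/s.
7–13 s: v starts -48 cm/s; Δx = -48·6 + ½·12·6² = -72 cm; v ends 24 cm/s.
13–15 s: v starts 24 cm/s; Δx = 24·2 + ½·-6·2² = 36 cm; v ends 12 cm/s.
x(15) = -8 + Σ Δx = -214.5 cm.

-214.5 cm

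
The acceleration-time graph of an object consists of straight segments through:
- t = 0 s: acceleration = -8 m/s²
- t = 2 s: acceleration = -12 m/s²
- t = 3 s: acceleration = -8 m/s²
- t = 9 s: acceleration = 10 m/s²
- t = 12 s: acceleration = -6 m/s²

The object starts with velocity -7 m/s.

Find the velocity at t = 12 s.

-25 m/s

Δv equals the area under the a-t graph; then v = v₀ + Δv.
0–2 s: ½(-8 + -12)(2) = -20 m/s
2–3 s: ½(-12 + -8)(1) = -10 m/s
3–9 s: ½(-8 + 10)(6) = 6 m/s
9–12 s: ½(10 + -6)(3) = 6 m/s
Δv = -18 m/s, so v(12) = -7 + (-18) = -25 m/s.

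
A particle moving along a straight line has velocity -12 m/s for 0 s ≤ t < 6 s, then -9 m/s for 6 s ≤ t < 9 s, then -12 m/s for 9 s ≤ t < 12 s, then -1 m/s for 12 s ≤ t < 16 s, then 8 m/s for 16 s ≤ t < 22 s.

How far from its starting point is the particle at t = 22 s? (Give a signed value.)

-91 m

Displacement is the signed area under the v-t curve.
0–6 s: -12 × 6 = -72 m
6–9 s: -9 × 3 = -27 m
9–12 s: -12 × 3 = -36 m
12–16 s: -1 × 4 = -4 m
16–22 s: 8 × 6 = 48 m
Net displacement = -91 m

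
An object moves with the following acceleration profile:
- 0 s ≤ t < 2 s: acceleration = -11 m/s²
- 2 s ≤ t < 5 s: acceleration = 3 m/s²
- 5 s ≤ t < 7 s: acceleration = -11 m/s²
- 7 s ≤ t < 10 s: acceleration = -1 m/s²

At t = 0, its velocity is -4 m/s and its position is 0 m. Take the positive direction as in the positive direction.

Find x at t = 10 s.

-272 m

On each constant-a segment, Δv = aΔt and Δx = v₀Δt + ½aΔt²; chain segment to segment.
0–2 s: v starts -4 m/s; Δx = -4·2 + ½·-11·2² = -30 m; v ends -26 m/s.
2–5 s: v starts -26 m/s; Δx = -26·3 + ½·3·3² = -64.5 m; v ends -17 m/s.
5–7 s: v starts -17 m/s; Δx = -17·2 + ½·-11·2² = -56 m; v ends -39 m/s.
7–10 s: v starts -39 m/s; Δx = -39·3 + ½·-1·3² = -121.5 m; v ends -42 m/s.
x(10) = 0 + Σ Δx = -272 m.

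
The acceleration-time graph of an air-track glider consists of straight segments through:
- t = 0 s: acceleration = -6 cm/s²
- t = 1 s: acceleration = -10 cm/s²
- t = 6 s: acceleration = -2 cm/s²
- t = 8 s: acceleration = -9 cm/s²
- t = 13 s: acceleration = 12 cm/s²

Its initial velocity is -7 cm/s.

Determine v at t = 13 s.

Δv equals the area under the a-t graph; then v = v₀ + Δv.
0–1 s: ½(-6 + -10)(1) = -8 cm/s
1–6 s: ½(-10 + -2)(5) = -30 cm/s
6–8 s: ½(-2 + -9)(2) = -11 cm/s
8–13 s: ½(-9 + 12)(5) = 7.5 cm/s
Δv = -41.5 cm/s, so v(13) = -7 + (-41.5) = -48.5 cm/s.

-48.5 cm/s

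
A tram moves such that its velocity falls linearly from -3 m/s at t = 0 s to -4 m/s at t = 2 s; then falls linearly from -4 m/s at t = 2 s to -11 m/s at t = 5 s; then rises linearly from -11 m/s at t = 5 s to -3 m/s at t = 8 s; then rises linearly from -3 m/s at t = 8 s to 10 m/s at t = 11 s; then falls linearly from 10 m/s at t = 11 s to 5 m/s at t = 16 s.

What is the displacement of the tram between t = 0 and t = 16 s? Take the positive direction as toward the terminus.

Net displacement equals the area under the velocity-time graph (areas below the axis count negative).
0–2 s: ½(-3 + -4)(2) = -7 m
2–5 s: ½(-4 + -11)(3) = -22.5 m
5–8 s: ½(-11 + -3)(3) = -21 m
8–11 s: ½(-3 + 10)(3) = 10.5 m
11–16 s: ½(10 + 5)(5) = 37.5 m
Net displacement = -2.5 m

-2.5 m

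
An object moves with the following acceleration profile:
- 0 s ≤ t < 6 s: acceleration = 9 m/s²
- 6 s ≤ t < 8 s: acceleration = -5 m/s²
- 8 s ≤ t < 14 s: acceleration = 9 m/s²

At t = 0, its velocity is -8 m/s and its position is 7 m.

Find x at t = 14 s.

On each constant-a segment, Δv = aΔt and Δx = v₀Δt + ½aΔt²; chain segment to segment.
0–6 s: v starts -8 m/s; Δx = -8·6 + ½·9·6² = 114 m; v ends 46 m/s.
6–8 s: v starts 46 m/s; Δx = 46·2 + ½·-5·2² = 82 m; v ends 36 m/s.
8–14 s: v starts 36 m/s; Δx = 36·6 + ½·9·6² = 378 m; v ends 90 m/s.
x(14) = 7 + Σ Δx = 581 m.

581 m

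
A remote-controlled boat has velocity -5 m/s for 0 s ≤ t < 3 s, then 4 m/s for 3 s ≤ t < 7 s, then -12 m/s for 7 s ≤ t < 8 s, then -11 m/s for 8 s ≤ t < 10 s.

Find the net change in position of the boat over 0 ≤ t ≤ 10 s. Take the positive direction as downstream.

Displacement is the signed area under the v-t curve.
0–3 s: -5 × 3 = -15 m
3–7 s: 4 × 4 = 16 m
7–8 s: -12 × 1 = -12 m
8–10 s: -11 × 2 = -22 m
Net displacement = -33 m

-33 m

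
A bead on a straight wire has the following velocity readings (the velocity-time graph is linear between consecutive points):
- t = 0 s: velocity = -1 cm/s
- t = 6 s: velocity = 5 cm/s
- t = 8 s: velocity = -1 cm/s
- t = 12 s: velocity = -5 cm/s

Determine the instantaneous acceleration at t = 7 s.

Acceleration is the slope of the v-t graph on 6–8 s: (-1 − 5)/(8 − 6) = -3 cm/s².

-3 cm/s²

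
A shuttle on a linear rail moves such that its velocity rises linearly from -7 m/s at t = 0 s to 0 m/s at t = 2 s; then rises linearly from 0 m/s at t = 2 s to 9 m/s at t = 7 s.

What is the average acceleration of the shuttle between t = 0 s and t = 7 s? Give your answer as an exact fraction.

Average acceleration = Δv/Δt = (9 − -7)/(7 − 0) = 16/7 m/s².

16/7 m/s²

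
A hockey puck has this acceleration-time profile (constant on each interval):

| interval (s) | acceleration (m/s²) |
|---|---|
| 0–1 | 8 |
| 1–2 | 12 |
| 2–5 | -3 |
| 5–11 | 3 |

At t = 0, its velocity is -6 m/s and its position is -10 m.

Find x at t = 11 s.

On each constant-a segment, Δv = aΔt and Δx = v₀Δt + ½aΔt²; chain segment to segment.
0–1 s: v starts -6 m/s; Δx = -6·1 + ½·8·1² = -2 m; v ends 2 m/s.
1–2 s: v starts 2 m/s; Δx = 2·1 + ½·12·1² = 8 m; v ends 14 m/s.
2–5 s: v starts 14 m/s; Δx = 14·3 + ½·-3·3² = 28.5 m; v ends 5 m/s.
5–11 s: v starts 5 m/s; Δx = 5·6 + ½·3·6² = 84 m; v ends 23 m/s.
x(11) = -10 + Σ Δx = 108.5 m.

108.5 m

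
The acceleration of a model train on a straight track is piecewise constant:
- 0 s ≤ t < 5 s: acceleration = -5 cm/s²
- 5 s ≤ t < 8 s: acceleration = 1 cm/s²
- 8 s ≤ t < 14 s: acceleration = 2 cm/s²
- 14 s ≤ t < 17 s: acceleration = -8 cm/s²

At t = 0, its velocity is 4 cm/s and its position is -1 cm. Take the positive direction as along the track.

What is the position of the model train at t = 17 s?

-228 cm

On each constant-a segment, Δv = aΔt and Δx = v₀Δt + ½aΔt²; chain segment to segment.
0–5 s: v starts 4 cm/s; Δx = 4·5 + ½·-5·5² = -42.5 cm; v ends -21 cm/s.
5–8 s: v starts -21 cm/s; Δx = -21·3 + ½·1·3² = -58.5 cm; v ends -18 cm/s.
8–14 s: v starts -18 cm/s; Δx = -18·6 + ½·2·6² = -72 cm; v ends -6 cm/s.
14–17 s: v starts -6 cm/s; Δx = -6·3 + ½·-8·3² = -54 cm; v ends -30 cm/s.
x(17) = -1 + Σ Δx = -228 cm.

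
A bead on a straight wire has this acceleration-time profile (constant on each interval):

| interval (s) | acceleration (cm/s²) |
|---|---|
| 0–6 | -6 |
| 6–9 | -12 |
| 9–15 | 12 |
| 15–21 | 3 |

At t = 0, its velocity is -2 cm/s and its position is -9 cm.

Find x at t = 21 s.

-483 cm

On each constant-a segment, Δv = aΔt and Δx = v₀Δt + ½aΔt²; chain segment to segment.
0–6 s: v starts -2 cm/s; Δx = -2·6 + ½·-6·6² = -120 cm; v ends -38 cm/s.
6–9 s: v starts -38 cm/s; Δx = -38·3 + ½·-12·3² = -168 cm; v ends -74 cm/s.
9–15 s: v starts -74 cm/s; Δx = -74·6 + ½·12·6² = -228 cm; v ends -2 cm/s.
15–21 s: v starts -2 cm/s; Δx = -2·6 + ½·3·6² = 42 cm; v ends 16 cm/s.
x(21) = -9 + Σ Δx = -483 cm.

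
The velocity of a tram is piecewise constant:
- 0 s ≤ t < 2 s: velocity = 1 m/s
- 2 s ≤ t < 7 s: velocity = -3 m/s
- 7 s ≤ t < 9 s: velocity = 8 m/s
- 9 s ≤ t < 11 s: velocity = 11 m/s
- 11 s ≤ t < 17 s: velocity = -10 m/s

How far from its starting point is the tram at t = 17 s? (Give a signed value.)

-35 m

Net displacement equals the area under the velocity-time graph (areas below the axis count negative).
0–2 s: 1 × 2 = 2 m
2–7 s: -3 × 5 = -15 m
7–9 s: 8 × 2 = 16 m
9–11 s: 11 × 2 = 22 m
11–17 s: -10 × 6 = -60 m
Net displacement = -35 m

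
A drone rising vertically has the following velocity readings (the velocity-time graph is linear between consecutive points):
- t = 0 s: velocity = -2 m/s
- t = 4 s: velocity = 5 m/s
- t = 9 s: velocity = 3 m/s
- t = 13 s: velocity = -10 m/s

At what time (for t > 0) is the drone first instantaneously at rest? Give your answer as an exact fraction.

t = 8/7 s

v changes sign on 0–4 s (from -2 to 5); the graph is linear there, so v = 0 at t = 0 + (2)·(4 − 0)/(5 − -2) = 8/7 s.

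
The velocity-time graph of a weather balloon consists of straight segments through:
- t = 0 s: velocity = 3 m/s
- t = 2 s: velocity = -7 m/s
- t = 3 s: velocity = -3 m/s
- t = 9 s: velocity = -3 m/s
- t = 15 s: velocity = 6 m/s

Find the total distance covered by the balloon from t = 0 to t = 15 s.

Total distance travelled is ∫|v| dt — sum the magnitudes of each area piece.
0–2 s: v = 0 at t = 0.6 s; triangle areas 0.9 + 4.9 = 5.8 m
2–3 s: |½(-7 + -3)(1)| = 5 m
3–9 s: |-3| × 6 = 18 m
9–15 s: v = 0 at t = 11 s; triangle areas 3 + 12 = 15 m
Total distance = 43.8 m

43.8 m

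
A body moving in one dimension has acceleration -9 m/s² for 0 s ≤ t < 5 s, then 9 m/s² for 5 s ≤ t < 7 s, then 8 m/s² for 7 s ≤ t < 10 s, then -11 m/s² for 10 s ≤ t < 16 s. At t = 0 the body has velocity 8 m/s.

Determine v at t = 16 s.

Δv equals the area under the a-t graph; then v = v₀ + Δv.
0–5 s: -9 × 5 = -45 m/s
5–7 s: 9 × 2 = 18 m/s
7–10 s: 8 × 3 = 24 m/s
10–16 s: -11 × 6 = -66 m/s
Δv = -69 m/s, so v(16) = 8 + (-69) = -61 m/s.

-61 m/s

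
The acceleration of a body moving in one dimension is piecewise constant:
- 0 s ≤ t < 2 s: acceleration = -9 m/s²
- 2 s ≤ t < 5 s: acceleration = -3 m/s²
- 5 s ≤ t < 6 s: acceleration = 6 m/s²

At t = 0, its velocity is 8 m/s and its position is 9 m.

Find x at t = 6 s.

-52.5 m

On each constant-a segment, Δv = aΔt and Δx = v₀Δt + ½aΔt²; chain segment to segment.
0–2 s: v starts 8 m/s; Δx = 8·2 + ½·-9·2² = -2 m; v ends -10 m/s.
2–5 s: v starts -10 m/s; Δx = -10·3 + ½·-3·3² = -43.5 m; v ends -19 m/s.
5–6 s: v starts -19 m/s; Δx = -19·1 + ½·6·1² = -16 m; v ends -13 m/s.
x(6) = 9 + Σ Δx = -52.5 m.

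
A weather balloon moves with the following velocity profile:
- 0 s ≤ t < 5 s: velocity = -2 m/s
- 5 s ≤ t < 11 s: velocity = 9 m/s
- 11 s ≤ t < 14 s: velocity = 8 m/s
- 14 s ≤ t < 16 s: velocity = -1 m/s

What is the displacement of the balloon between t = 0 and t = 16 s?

Displacement is the signed area under the v-t curve.
0–5 s: -2 × 5 = -10 m
5–11 s: 9 × 6 = 54 m
11–14 s: 8 × 3 = 24 m
14–16 s: -1 × 2 = -2 m
Net displacement = 66 m

66 m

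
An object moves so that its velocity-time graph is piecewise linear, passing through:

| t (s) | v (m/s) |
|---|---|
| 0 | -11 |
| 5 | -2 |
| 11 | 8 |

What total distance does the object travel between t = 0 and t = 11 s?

52.9 m

Total distance travelled is ∫|v| dt — sum the magnitudes of each area piece.
0–5 s: |½(-11 + -2)(5)| = 32.5 m
5–11 s: v = 0 at t = 6.2 s; triangle areas 1.2 + 19.2 = 20.4 m
Total distance = 52.9 m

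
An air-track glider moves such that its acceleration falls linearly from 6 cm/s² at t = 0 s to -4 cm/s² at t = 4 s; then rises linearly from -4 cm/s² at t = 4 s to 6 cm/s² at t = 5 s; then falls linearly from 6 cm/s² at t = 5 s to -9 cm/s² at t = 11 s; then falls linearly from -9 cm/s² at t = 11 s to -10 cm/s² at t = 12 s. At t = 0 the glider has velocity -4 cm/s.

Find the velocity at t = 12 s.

-17.5 cm/s

Δv equals the area under the a-t graph; then v = v₀ + Δv.
0–4 s: ½(6 + -4)(4) = 4 cm/s
4–5 s: ½(-4 + 6)(1) = 1 cm/s
5–11 s: ½(6 + -9)(6) = -9 cm/s
11–12 s: ½(-9 + -10)(1) = -9.5 cm/s
Δv = -13.5 cm/s, so v(12) = -4 + (-13.5) = -17.5 cm/s.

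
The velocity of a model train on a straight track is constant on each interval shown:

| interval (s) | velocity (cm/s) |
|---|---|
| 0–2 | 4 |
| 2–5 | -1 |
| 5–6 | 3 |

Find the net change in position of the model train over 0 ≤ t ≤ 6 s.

Net displacement equals the area under the velocity-time graph (areas below the axis count negative).
0–2 s: 4 × 2 = 8 cm
2–5 s: -1 × 3 = -3 cm
5–6 s: 3 × 1 = 3 cm
Net displacement = 8 cm

8 cm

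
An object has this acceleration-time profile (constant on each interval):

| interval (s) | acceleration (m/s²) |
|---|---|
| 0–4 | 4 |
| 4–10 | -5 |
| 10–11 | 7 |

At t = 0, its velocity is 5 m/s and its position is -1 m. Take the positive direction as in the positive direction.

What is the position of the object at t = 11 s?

On each constant-a segment, Δv = aΔt and Δx = v₀Δt + ½aΔt²; chain segment to segment.
0–4 s: v starts 5 m/s; Δx = 5·4 + ½·4·4² = 52 m; v ends 21 m/s.
4–10 s: v starts 21 m/s; Δx = 21·6 + ½·-5·6² = 36 m; v ends -9 m/s.
10–11 s: v starts -9 m/s; Δx = -9·1 + ½·7·1² = -5.5 m; v ends -2 m/s.
x(11) = -1 + Σ Δx = 81.5 m.

81.5 m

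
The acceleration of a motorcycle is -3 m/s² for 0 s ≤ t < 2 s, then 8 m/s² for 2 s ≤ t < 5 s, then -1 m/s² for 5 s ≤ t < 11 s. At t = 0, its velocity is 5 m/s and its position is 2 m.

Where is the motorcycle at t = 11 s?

159 m

On each constant-a segment, Δv = aΔt and Δx = v₀Δt + ½aΔt²; chain segment to segment.
0–2 s: v starts 5 m/s; Δx = 5·2 + ½·-3·2² = 4 m; v ends -1 m/s.
2–5 s: v starts -1 m/s; Δx = -1·3 + ½·8·3² = 33 m; v ends 23 m/s.
5–11 s: v starts 23 m/s; Δx = 23·6 + ½·-1·6² = 120 m; v ends 17 m/s.
x(11) = 2 + Σ Δx = 159 m.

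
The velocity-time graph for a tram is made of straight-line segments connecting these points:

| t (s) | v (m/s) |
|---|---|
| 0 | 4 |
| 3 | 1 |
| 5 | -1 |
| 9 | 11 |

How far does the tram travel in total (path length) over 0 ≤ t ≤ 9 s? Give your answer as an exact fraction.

173/6 m

Total distance travelled is ∫|v| dt — sum the magnitudes of each area piece.
0–3 s: |½(4 + 1)(3)| = 7.5 m
3–5 s: v = 0 at t = 4 s; triangle areas 0.5 + 0.5 = 1 m
5–9 s: v = 0 at t = 16/3 s; triangle areas 1/6 + 121/6 = 61/3 m
Total distance = 173/6 m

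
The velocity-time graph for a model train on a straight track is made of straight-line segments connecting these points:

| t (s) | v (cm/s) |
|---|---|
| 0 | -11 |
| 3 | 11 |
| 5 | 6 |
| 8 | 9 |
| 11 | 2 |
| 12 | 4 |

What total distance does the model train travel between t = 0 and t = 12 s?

Total distance travelled is ∫|v| dt — sum the magnitudes of each area piece.
0–3 s: v = 0 at t = 1.5 s; triangle areas 8.25 + 8.25 = 16.5 cm
3–5 s: |½(11 + 6)(2)| = 17 cm
5–8 s: |½(6 + 9)(3)| = 22.5 cm
8–11 s: |½(9 + 2)(3)| = 16.5 cm
11–12 s: |½(2 + 4)(1)| = 3 cm
Total distance = 75.5 cm

75.5 cm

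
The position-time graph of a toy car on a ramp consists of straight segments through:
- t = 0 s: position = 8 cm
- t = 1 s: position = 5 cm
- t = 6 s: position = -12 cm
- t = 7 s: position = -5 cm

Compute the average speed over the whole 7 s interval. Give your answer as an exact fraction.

Average speed = (total path length)/(elapsed time); on a piecewise-linear x-t graph the path length is Σ|Δx|.
0–1 s: |Δx| = |5 − 8| = 3 cm
1–6 s: |Δx| = |-12 − 5| = 17 cm
6–7 s: |Δx| = |-5 − -12| = 7 cm
Total path = 27 cm; average speed = 27/7 = 27/7 cm/s.

27/7 cm/s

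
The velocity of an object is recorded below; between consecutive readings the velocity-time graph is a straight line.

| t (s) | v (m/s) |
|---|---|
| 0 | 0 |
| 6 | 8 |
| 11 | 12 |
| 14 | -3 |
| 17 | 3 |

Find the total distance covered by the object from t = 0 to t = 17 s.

93.8 m

Total distance travelled is ∫|v| dt — sum the magnitudes of each area piece.
0–6 s: |½(0 + 8)(6)| = 24 m
6–11 s: |½(8 + 12)(5)| = 50 m
11–14 s: v = 0 at t = 13.4 s; triangle areas 14.4 + 0.9 = 15.3 m
14–17 s: v = 0 at t = 15.5 s; triangle areas 2.25 + 2.25 = 4.5 m
Total distance = 93.8 m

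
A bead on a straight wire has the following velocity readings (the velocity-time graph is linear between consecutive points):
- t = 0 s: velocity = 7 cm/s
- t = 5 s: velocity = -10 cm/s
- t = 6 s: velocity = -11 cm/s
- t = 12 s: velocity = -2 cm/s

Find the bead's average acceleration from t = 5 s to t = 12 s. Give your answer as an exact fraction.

8/7 cm/s²

Average acceleration = Δv/Δt = (-2 − -10)/(12 − 5) = 8/7 cm/s².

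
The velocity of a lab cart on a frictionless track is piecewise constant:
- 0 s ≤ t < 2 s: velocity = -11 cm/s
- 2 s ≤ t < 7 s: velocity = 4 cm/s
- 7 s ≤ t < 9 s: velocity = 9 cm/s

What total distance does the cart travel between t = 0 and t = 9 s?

60 cm

Total distance travelled is ∫|v| dt — sum the magnitudes of each area piece.
0–2 s: |-11| × 2 = 22 cm
2–7 s: |4| × 5 = 20 cm
7–9 s: |9| × 2 = 18 cm
Total distance = 60 cm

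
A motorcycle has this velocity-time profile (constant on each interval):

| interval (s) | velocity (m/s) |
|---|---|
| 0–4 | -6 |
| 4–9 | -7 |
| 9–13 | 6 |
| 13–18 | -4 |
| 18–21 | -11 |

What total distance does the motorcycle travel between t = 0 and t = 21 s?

136 m

Total distance travelled is ∫|v| dt — sum the magnitudes of each area piece.
0–4 s: |-6| × 4 = 24 m
4–9 s: |-7| × 5 = 35 m
9–13 s: |6| × 4 = 24 m
13–18 s: |-4| × 5 = 20 m
18–21 s: |-11| × 3 = 33 m
Total distance = 136 m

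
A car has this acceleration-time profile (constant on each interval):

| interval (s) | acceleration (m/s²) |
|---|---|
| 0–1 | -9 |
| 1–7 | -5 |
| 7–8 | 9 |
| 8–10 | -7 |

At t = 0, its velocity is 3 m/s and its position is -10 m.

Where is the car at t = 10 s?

On each constant-a segment, Δv = aΔt and Δx = v₀Δt + ½aΔt²; chain segment to segment.
0–1 s: v starts 3 m/s; Δx = 3·1 + ½·-9·1² = -1.5 m; v ends -6 m/s.
1–7 s: v starts -6 m/s; Δx = -6·6 + ½·-5·6² = -126 m; v ends -36 m/s.
7–8 s: v starts -36 m/s; Δx = -36·1 + ½·9·1² = -31.5 m; v ends -27 m/s.
8–10 s: v starts -27 m/s; Δx = -27·2 + ½·-7·2² = -68 m; v ends -41 m/s.
x(10) = -10 + Σ Δx = -237 m.

-237 m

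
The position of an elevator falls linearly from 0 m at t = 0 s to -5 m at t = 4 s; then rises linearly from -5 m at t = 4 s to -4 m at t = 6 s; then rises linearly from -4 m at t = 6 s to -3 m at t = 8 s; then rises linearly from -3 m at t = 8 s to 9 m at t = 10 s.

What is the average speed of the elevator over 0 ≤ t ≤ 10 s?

1.9 m/s

Average speed = (total path length)/(elapsed time); on a piecewise-linear x-t graph the path length is Σ|Δx|.
0–4 s: |Δx| = |-5 − 0| = 5 m
4–6 s: |Δx| = |-4 − -5| = 1 m
6–8 s: |Δx| = |-3 − -4| = 1 m
8–10 s: |Δx| = |9 − -3| = 12 m
Total path = 19 m; average speed = 19/10 = 1.9 m/s.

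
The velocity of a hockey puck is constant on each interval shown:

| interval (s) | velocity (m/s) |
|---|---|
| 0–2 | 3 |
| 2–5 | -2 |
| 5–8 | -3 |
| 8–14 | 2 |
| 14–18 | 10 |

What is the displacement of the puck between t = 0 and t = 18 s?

Displacement is the signed area under the v-t curve.
0–2 s: 3 × 2 = 6 m
2–5 s: -2 × 3 = -6 m
5–8 s: -3 × 3 = -9 m
8–14 s: 2 × 6 = 12 m
14–18 s: 10 × 4 = 40 m
Net displacement = 43 m

43 m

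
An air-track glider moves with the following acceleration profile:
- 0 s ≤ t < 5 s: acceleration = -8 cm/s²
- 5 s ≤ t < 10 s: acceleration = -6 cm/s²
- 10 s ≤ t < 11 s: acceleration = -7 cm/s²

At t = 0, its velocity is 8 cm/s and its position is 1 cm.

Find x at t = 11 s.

-359.5 cm

On each constant-a segment, Δv = aΔt and Δx = v₀Δt + ½aΔt²; chain segment to segment.
0–5 s: v starts 8 cm/s; Δx = 8·5 + ½·-8·5² = -60 cm; v ends -32 cm/s.
5–10 s: v starts -32 cm/s; Δx = -32·5 + ½·-6·5² = -235 cm; v ends -62 cm/s.
10–11 s: v starts -62 cm/s; Δx = -62·1 + ½·-7·1² = -65.5 cm; v ends -69 cm/s.
x(11) = 1 + Σ Δx = -359.5 cm.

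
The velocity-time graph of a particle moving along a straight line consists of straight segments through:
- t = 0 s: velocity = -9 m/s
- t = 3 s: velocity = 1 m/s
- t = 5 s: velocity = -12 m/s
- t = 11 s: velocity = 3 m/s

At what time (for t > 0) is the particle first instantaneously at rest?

t = 2.7 s

v changes sign on 0–3 s (from -9 to 1); the graph is linear there, so v = 0 at t = 0 + (9)·(3 − 0)/(1 − -9) = 2.7 s.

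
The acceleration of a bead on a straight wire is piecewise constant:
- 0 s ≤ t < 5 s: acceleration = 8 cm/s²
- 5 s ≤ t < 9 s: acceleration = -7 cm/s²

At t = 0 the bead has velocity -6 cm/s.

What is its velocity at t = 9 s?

6 cm/s

Δv equals the area under the a-t graph; then v = v₀ + Δv.
0–5 s: 8 × 5 = 40 cm/s
5–9 s: -7 × 4 = -28 cm/s
Δv = 12 cm/s, so v(9) = -6 + (12) = 6 cm/s.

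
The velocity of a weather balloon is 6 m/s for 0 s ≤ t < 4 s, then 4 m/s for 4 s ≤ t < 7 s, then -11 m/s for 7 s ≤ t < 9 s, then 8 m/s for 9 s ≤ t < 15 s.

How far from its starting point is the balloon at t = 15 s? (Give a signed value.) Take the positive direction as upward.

62 m

Displacement is the signed area under the v-t curve.
0–4 s: 6 × 4 = 24 m
4–7 s: 4 × 3 = 12 m
7–9 s: -11 × 2 = -22 m
9–15 s: 8 × 6 = 48 m
Net displacement = 62 m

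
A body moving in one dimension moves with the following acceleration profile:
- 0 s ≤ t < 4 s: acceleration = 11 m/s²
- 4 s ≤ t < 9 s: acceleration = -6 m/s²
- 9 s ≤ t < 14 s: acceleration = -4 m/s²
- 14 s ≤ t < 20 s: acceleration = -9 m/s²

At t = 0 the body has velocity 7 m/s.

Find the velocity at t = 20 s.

-53 m/s

Δv equals the area under the a-t graph; then v = v₀ + Δv.
0–4 s: 11 × 4 = 44 m/s
4–9 s: -6 × 5 = -30 m/s
9–14 s: -4 × 5 = -20 m/s
14–20 s: -9 × 6 = -54 m/s
Δv = -60 m/s, so v(20) = 7 + (-60) = -53 m/s.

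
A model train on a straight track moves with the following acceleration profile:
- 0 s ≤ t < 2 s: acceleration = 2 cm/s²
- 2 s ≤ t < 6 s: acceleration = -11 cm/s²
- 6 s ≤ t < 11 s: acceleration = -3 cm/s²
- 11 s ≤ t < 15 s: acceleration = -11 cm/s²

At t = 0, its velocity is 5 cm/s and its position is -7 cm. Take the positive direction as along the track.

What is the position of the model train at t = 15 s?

On each constant-a segment, Δv = aΔt and Δx = v₀Δt + ½aΔt²; chain segment to segment.
0–2 s: v starts 5 cm/s; Δx = 5·2 + ½·2·2² = 14 cm; v ends 9 cm/s.
2–6 s: v starts 9 cm/s; Δx = 9·4 + ½·-11·4² = -52 cm; v ends -35 cm/s.
6–11 s: v starts -35 cm/s; Δx = -35·5 + ½·-3·5² = -212.5 cm; v ends -50 cm/s.
11–15 s: v starts -50 cm/s; Δx = -50·4 + ½·-11·4² = -288 cm; v ends -94 cm/s.
x(15) = -7 + Σ Δx = -545.5 cm.

-545.5 cm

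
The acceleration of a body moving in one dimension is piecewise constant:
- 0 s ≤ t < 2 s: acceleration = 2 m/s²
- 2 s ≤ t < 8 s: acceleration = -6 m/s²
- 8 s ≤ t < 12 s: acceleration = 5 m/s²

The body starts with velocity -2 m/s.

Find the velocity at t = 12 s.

Δv equals the area under the a-t graph; then v = v₀ + Δv.
0–2 s: 2 × 2 = 4 m/s
2–8 s: -6 × 6 = -36 m/s
8–12 s: 5 × 4 = 20 m/s
Δv = -12 m/s, so v(12) = -2 + (-12) = -14 m/s.

-14 m/s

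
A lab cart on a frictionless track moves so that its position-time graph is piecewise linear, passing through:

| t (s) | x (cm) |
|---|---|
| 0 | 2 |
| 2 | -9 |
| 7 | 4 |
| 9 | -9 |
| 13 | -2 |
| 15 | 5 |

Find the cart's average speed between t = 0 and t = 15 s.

3.4 cm/s

Average speed = (total path length)/(elapsed time); on a piecewise-linear x-t graph the path length is Σ|Δx|.
0–2 s: |Δx| = |-9 − 2| = 11 cm
2–7 s: |Δx| = |4 − -9| = 13 cm
7–9 s: |Δx| = |-9 − 4| = 13 cm
9–13 s: |Δx| = |-2 − -9| = 7 cm
13–15 s: |Δx| = |5 − -2| = 7 cm
Total path = 51 cm; average speed = 51/15 = 3.4 cm/s.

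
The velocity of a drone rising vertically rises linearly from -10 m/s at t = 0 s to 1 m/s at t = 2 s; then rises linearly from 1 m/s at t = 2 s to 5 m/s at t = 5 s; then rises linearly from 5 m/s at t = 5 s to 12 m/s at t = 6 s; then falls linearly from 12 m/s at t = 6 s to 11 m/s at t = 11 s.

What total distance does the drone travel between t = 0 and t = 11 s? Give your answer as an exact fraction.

926/11 m

Distance (not displacement) is the total path length: add the absolute areas under v-t.
0–2 s: v = 0 at t = 20/11 s; triangle areas 100/11 + 1/11 = 101/11 m
2–5 s: |½(1 + 5)(3)| = 9 m
5–6 s: |½(5 + 12)(1)| = 8.5 m
6–11 s: |½(12 + 11)(5)| = 57.5 m
Total distance = 926/11 m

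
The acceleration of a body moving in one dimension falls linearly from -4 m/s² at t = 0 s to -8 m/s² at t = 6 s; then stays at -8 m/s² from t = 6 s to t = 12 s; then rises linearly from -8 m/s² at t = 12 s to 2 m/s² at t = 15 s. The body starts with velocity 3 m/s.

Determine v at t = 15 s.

-90 m/s

Δv equals the area under the a-t graph; then v = v₀ + Δv.
0–6 s: ½(-4 + -8)(6) = -36 m/s
6–12 s: -8 × 6 = -48 m/s
12–15 s: ½(-8 + 2)(3) = -9 m/s
Δv = -93 m/s, so v(15) = 3 + (-93) = -90 m/s.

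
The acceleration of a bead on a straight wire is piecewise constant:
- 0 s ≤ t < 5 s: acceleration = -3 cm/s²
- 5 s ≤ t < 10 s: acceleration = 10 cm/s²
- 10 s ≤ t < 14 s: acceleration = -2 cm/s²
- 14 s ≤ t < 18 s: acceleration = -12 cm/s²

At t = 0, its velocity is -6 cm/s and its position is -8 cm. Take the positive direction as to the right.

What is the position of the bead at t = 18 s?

On each constant-a segment, Δv = aΔt and Δx = v₀Δt + ½aΔt²; chain segment to segment.
0–5 s: v starts -6 cm/s; Δx = -6·5 + ½·-3·5² = -67.5 cm; v ends -21 cm/s.
5–10 s: v starts -21 cm/s; Δx = -21·5 + ½·10·5² = 20 cm; v ends 29 cm/s.
10–14 s: v starts 29 cm/s; Δx = 29·4 + ½·-2·4² = 100 cm; v ends 21 cm/s.
14–18 s: v starts 21 cm/s; Δx = 21·4 + ½·-12·4² = -12 cm; v ends -27 cm/s.
x(18) = -8 + Σ Δx = 32.5 cm.

32.5 cm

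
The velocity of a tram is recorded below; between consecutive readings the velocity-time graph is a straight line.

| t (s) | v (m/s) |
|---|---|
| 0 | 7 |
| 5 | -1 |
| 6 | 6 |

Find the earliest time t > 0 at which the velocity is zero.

v changes sign on 0–5 s (from 7 to -1); the graph is linear there, so v = 0 at t = 0 + (-7)·(5 − 0)/(-1 − 7) = 4.375 s.

t = 4.375 s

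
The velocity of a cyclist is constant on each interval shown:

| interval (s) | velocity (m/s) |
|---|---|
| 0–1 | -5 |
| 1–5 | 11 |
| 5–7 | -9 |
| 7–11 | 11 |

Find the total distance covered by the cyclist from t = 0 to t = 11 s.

Distance (not displacement) is the total path length: add the absolute areas under v-t.
0–1 s: |-5| × 1 = 5 m
1–5 s: |11| × 4 = 44 m
5–7 s: |-9| × 2 = 18 m
7–11 s: |11| × 4 = 44 m
Total distance = 111 m

111 m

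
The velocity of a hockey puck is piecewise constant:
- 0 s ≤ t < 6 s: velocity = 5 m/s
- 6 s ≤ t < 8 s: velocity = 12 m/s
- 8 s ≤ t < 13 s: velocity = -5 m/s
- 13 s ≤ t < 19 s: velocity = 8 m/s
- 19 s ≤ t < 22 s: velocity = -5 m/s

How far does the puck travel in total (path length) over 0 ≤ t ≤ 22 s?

142 m

Distance (not displacement) is the total path length: add the absolute areas under v-t.
0–6 s: |5| × 6 = 30 m
6–8 s: |12| × 2 = 24 m
8–13 s: |-5| × 5 = 25 m
13–19 s: |8| × 6 = 48 m
19–22 s: |-5| × 3 = 15 m
Total distance = 142 m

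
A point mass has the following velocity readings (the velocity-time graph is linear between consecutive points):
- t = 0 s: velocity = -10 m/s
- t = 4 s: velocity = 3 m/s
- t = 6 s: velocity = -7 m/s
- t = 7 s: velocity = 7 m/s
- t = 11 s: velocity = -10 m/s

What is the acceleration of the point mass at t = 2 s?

3.25 m/s²

Acceleration is the slope of the v-t graph on 0–4 s: (3 − -10)/(4 − 0) = 3.25 m/s².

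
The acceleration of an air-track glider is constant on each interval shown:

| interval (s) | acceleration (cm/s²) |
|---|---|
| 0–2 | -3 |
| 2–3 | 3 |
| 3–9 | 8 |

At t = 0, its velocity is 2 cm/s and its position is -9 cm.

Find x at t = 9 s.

124.5 cm

On each constant-a segment, Δv = aΔt and Δx = v₀Δt + ½aΔt²; chain segment to segment.
0–2 s: v starts 2 cm/s; Δx = 2·2 + ½·-3·2² = -2 cm; v ends -4 cm/s.
2–3 s: v starts -4 cm/s; Δx = -4·1 + ½·3·1² = -2.5 cm; v ends -1 cm/s.
3–9 s: v starts -1 cm/s; Δx = -1·6 + ½·8·6² = 138 cm; v ends 47 cm/s.
x(9) = -9 + Σ Δx = 124.5 cm.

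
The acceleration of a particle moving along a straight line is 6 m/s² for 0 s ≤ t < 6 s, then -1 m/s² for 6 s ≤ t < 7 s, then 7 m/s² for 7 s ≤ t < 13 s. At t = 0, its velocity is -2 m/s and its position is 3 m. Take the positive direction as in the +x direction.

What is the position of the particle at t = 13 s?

On each constant-a segment, Δv = aΔt and Δx = v₀Δt + ½aΔt²; chain segment to segment.
0–6 s: v starts -2 m/s; Δx = -2·6 + ½·6·6² = 96 m; v ends 34 m/s.
6–7 s: v starts 34 m/s; Δx = 34·1 + ½·-1·1² = 33.5 m; v ends 33 m/s.
7–13 s: v starts 33 m/s; Δx = 33·6 + ½·7·6² = 324 m; v ends 75 m/s.
x(13) = 3 + Σ Δx = 456.5 m.

456.5 m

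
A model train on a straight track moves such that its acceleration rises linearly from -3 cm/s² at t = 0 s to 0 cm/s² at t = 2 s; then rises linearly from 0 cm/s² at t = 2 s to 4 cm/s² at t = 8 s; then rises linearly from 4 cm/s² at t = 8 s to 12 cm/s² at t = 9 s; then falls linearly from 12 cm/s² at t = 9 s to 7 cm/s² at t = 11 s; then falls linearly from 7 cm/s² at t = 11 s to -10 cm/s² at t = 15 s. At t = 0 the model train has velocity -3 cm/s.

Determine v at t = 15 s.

27 cm/s

Δv equals the area under the a-t graph; then v = v₀ + Δv.
0–2 s: ½(-3 + 0)(2) = -3 cm/s
2–8 s: ½(0 + 4)(6) = 12 cm/s
8–9 s: ½(4 + 12)(1) = 8 cm/s
9–11 s: ½(12 + 7)(2) = 19 cm/s
11–15 s: ½(7 + -10)(4) = -6 cm/s
Δv = 30 cm/s, so v(15) = -3 + (30) = 27 cm/s.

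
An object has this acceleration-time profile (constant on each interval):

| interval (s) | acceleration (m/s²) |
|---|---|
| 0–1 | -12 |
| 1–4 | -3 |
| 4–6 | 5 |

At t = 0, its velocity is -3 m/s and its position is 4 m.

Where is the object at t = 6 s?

On each constant-a segment, Δv = aΔt and Δx = v₀Δt + ½aΔt²; chain segment to segment.
0–1 s: v starts -3 m/s; Δx = -3·1 + ½·-12·1² = -9 m; v ends -15 m/s.
1–4 s: v starts -15 m/s; Δx = -15·3 + ½·-3·3² = -58.5 m; v ends -24 m/s.
4–6 s: v starts -24 m/s; Δx = -24·2 + ½·5·2² = -38 m; v ends -14 m/s.
x(6) = 4 + Σ Δx = -101.5 m.

-101.5 m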